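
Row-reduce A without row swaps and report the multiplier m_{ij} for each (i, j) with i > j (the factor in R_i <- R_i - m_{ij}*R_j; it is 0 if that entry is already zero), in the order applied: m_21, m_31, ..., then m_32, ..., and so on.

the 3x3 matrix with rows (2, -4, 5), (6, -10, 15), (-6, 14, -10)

multipliers: 3, -3, 1

Forward elimination:
R2 <- R2 - (3)*R1:  [ 0  2  0 ]
R3 <- R3 - (-3)*R1:  [ 0  2  5 ]
R3 <- R3 - (1)*R2:  [ 0  0  5 ]
Multipliers (in order of application): m_{21} = 3, m_{31} = -3, m_{32} = 1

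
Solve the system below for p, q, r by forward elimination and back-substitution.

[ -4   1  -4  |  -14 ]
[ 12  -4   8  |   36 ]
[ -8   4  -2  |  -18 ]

(3, 2, 1)

Forward elimination on [A|b]:
R2 <- R2 - (-3)*R1:  [  0  -1  -4  -6 ]
R3 <- R3 - (2)*R1:  [  0   2   6  10 ]
R3 <- R3 - (-2)*R2:  [  0   0  -2  -2 ]
Row echelon form:
[ -4   1  -4  |  -14 ]
[  0  -1  -4  |   -6 ]
[  0   0  -2  |   -2 ]
Back-substitution:
r = (-2) / -2 = 1
q = (-6 - (-4)*(1)) / -1 = 2
p = (-14 - (1)*(2) - (-4)*(1)) / -4 = 3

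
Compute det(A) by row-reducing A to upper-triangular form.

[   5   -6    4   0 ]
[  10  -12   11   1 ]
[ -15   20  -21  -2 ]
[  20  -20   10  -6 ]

Forward elimination:
R2 <- R2 - (2)*R1:  [ 0  0  3  1 ]
R3 <- R3 - (-3)*R1:  [  0   2  -9  -2 ]
R4 <- R4 - (4)*R1:  [  0   4  -6  -6 ]
R2 <-> R3   (pivot in column 2 was zero)
[ 5  -6   4   0 ]
[ 0   2  -9  -2 ]
[ 0   0   3   1 ]
[ 0   4  -6  -6 ]
R4 <- R4 - (2)*R2:  [  0   0  12  -2 ]
R4 <- R4 - (4)*R3:  [  0   0   0  -6 ]
Upper-triangular form:
[ 5  -6   4   0 ]
[ 0   2  -9  -2 ]
[ 0   0   3   1 ]
[ 0   0   0  -6 ]
det(A) = (-1)^1 * (5) * (2) * (3) * (-6) = 180  (1 row swap -> sign -1)

det(A) = 180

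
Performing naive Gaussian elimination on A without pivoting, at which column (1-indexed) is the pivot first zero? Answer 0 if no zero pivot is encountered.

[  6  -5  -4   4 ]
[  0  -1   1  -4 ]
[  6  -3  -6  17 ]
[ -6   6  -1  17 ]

Naive forward elimination:
R3 <- R3 - (1)*R1:  [  0   2  -2  13 ]
R4 <- R4 - (-1)*R1:  [  0   1  -5  21 ]
R3 <- R3 - (-2)*R2:  [ 0  0  0  5 ]
R4 <- R4 - (-1)*R2:  [  0   0  -4  17 ]
Matrix at this point:
[ 6  -5  -4   4 ]
[ 0  -1   1  -4 ]
[ 0   0   0   5 ]
[ 0   0  -4  17 ]
Pivot entry (3,3) is zero but row 4 has -4 in column 3 -> naive elimination stops; a row interchange (e.g. R3 <-> R4) would be required here.

first zero-pivot column = 3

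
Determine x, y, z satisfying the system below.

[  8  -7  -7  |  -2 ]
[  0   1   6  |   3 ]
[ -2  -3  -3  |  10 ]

Forward elimination on [A|b]:
R3 <- R3 - (-1/4)*R1:  [     0  -19/4  -19/4   19/2 ]
R3 <- R3 - (-19/4)*R2:  [    0     0  95/4  95/4 ]
Row echelon form:
[ 8  -7    -7  |    -2 ]
[ 0   1     6  |     3 ]
[ 0   0  95/4  |  95/4 ]
Back-substitution:
z = (95/4) / (95/4) = 1
y = (3 - (6)*(1)) / 1 = -3
x = (-2 - (-7)*(-3) - (-7)*(1)) / 8 = -2

(-2, -3, 1)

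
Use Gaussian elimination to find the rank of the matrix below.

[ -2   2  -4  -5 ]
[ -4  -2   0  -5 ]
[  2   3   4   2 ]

rank(A) = 3

Row reduction:
R2 <- R2 - (2)*R1:  [  0  -6   8   5 ]
R3 <- R3 - (-1)*R1:  [  0   5   0  -3 ]
R3 <- R3 - (-5/6)*R2:  [    0     0  20/3   7/6 ]
Row echelon form:
[ -2   2    -4   -5 ]
[  0  -6     8    5 ]
[  0   0  20/3  7/6 ]
Nonzero rows / pivot columns: 3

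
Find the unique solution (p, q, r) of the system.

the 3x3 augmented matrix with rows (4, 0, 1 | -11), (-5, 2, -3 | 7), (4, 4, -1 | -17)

Forward elimination on [A|b]:
R2 <- R2 - (-5/4)*R1:  [     0      2   -7/4  -27/4 ]
R3 <- R3 - (1)*R1:  [  0   4  -2  -6 ]
R3 <- R3 - (2)*R2:  [    0     0   3/2  15/2 ]
Row echelon form:
[ 4  0     1  |    -11 ]
[ 0  2  -7/4  |  -27/4 ]
[ 0  0   3/2  |   15/2 ]
Back-substitution:
r = (15/2) / (3/2) = 5
q = (-27/4 - (-7/4)*(5)) / 2 = 1
p = (-11 - (1)*(5)) / 4 = -4

(-4, 1, 5)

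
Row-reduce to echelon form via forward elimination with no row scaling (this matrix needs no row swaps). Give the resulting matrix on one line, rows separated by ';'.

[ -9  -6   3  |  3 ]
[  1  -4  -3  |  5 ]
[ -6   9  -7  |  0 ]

REF = [-9 -6 3 3; 0 -14/3 -8/3 16/3; 0 0 -115/7 90/7]

Forward elimination:
R2 <- R2 - (-1/9)*R1:  [     0  -14/3   -8/3   16/3 ]
R3 <- R3 - (2/3)*R1:  [  0  13  -9  -2 ]
R3 <- R3 - (-39/14)*R2:  [      0       0  -115/7    90/7 ]
Row echelon form:
[ -9     -6       3  |     3 ]
[  0  -14/3    -8/3  |  16/3 ]
[  0      0  -115/7  |  90/7 ]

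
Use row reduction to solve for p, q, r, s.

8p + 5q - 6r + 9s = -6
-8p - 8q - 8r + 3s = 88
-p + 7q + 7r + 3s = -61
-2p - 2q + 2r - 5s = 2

Forward elimination on [A|b]:
R2 <- R2 - (-1)*R1:  [   0   -3  -14   12   82 ]
R3 <- R3 - (-1/8)*R1:  [      0    61/8    25/4    33/8  -247/4 ]
R4 <- R4 - (-1/4)*R1:  [     0   -3/4    1/2  -11/4    1/2 ]
R3 <- R3 - (-61/24)*R2:  [     0      0  -88/3  277/8  440/3 ]
R4 <- R4 - (1/4)*R2:  [     0      0      4  -23/4    -20 ]
R4 <- R4 - (-3/22)*R3:  [        0         0         0  -181/176         0 ]
Row echelon form:
[ 8   5     -6         9  |     -6 ]
[ 0  -3    -14        12  |     82 ]
[ 0   0  -88/3     277/8  |  440/3 ]
[ 0   0      0  -181/176  |      0 ]
Back-substitution:
s = (0) / (-181/176) = 0
r = (440/3 - (277/8)*(0)) / (-88/3) = -5
q = (82 - (-14)*(-5) - (12)*(0)) / -3 = -4
p = (-6 - (5)*(-4) - (-6)*(-5) - (9)*(0)) / 8 = -2

(-2, -4, -5, 0)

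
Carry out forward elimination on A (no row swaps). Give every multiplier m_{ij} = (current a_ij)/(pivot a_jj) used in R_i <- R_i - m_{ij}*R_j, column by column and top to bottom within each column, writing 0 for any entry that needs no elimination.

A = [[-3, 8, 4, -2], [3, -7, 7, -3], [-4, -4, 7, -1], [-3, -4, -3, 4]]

multipliers: -1, 4/3, 1, -44/3, -12, 125/163

Forward elimination:
R2 <- R2 - (-1)*R1:  [  0   1  11  -5 ]
R3 <- R3 - (4/3)*R1:  [     0  -44/3    5/3    5/3 ]
R4 <- R4 - (1)*R1:  [   0  -12   -7    6 ]
R3 <- R3 - (-44/3)*R2:  [      0       0     163  -215/3 ]
R4 <- R4 - (-12)*R2:  [   0    0  125  -54 ]
R4 <- R4 - (125/163)*R3:  [       0        0        0  469/489 ]
Multipliers (in order of application): m_{21} = -1, m_{31} = 4/3, m_{41} = 1, m_{32} = -44/3, m_{42} = -12, m_{43} = 125/163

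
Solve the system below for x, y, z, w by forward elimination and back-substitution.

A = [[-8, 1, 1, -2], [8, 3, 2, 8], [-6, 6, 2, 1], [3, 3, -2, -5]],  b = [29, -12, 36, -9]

(-3, 2, 3, 0)

Forward elimination on [A|b]:
R2 <- R2 - (-1)*R1:  [  0   4   3   6  17 ]
R3 <- R3 - (3/4)*R1:  [    0  21/4   5/4   5/2  57/4 ]
R4 <- R4 - (-3/8)*R1:  [     0   27/8  -13/8  -23/4   15/8 ]
R3 <- R3 - (21/16)*R2:  [       0        0   -43/16    -43/8  -129/16 ]
R4 <- R4 - (27/32)*R2:  [       0        0  -133/32  -173/16  -399/32 ]
R4 <- R4 - (133/86)*R3:  [    0     0     0  -5/2     0 ]
Row echelon form:
[ -8  1       1     -2  |       29 ]
[  0  4       3      6  |       17 ]
[  0  0  -43/16  -43/8  |  -129/16 ]
[  0  0       0   -5/2  |        0 ]
Back-substitution:
w = (0) / (-5/2) = 0
z = (-129/16 - (-43/8)*(0)) / (-43/16) = 3
y = (17 - (3)*(3) - (6)*(0)) / 4 = 2
x = (29 - (1)*(2) - (1)*(3) - (-2)*(0)) / -8 = -3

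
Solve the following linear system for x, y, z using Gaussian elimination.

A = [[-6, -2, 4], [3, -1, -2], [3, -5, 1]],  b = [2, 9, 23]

(0, -5, -2)

Forward elimination on [A|b]:
R2 <- R2 - (-1/2)*R1:  [  0  -2   0  10 ]
R3 <- R3 - (-1/2)*R1:  [  0  -6   3  24 ]
R3 <- R3 - (3)*R2:  [  0   0   3  -6 ]
Row echelon form:
[ -6  -2  4  |   2 ]
[  0  -2  0  |  10 ]
[  0   0  3  |  -6 ]
Back-substitution:
z = (-6) / 3 = -2
y = (10) / -2 = -5
x = (2 - (-2)*(-5) - (4)*(-2)) / -6 = 0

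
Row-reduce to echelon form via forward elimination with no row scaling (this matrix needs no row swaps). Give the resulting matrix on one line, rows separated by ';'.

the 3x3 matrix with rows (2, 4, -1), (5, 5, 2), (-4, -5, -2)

Forward elimination:
R2 <- R2 - (5/2)*R1:  [   0   -5  9/2 ]
R3 <- R3 - (-2)*R1:  [  0   3  -4 ]
R3 <- R3 - (-3/5)*R2:  [      0       0  -13/10 ]
Row echelon form:
[ 2   4      -1 ]
[ 0  -5     9/2 ]
[ 0   0  -13/10 ]

REF = [2 4 -1; 0 -5 9/2; 0 0 -13/10]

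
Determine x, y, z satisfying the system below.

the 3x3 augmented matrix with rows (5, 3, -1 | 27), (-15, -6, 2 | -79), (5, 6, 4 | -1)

Forward elimination on [A|b]:
R2 <- R2 - (-3)*R1:  [  0   3  -1   2 ]
R3 <- R3 - (1)*R1:  [   0    3    5  -28 ]
R3 <- R3 - (1)*R2:  [   0    0    6  -30 ]
Row echelon form:
[ 5  3  -1  |   27 ]
[ 0  3  -1  |    2 ]
[ 0  0   6  |  -30 ]
Back-substitution:
z = (-30) / 6 = -5
y = (2 - (-1)*(-5)) / 3 = -1
x = (27 - (3)*(-1) - (-1)*(-5)) / 5 = 5

(5, -1, -5)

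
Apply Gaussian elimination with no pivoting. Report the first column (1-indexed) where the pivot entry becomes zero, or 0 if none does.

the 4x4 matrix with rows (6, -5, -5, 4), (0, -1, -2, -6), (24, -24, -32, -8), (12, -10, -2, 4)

first zero-pivot column = 0

Naive forward elimination:
R3 <- R3 - (4)*R1:  [   0   -4  -12  -24 ]
R4 <- R4 - (2)*R1:  [  0   0   8  -4 ]
R3 <- R3 - (4)*R2:  [  0   0  -4   0 ]
R4 <- R4 - (-2)*R3:  [  0   0   0  -4 ]
All pivots nonzero; naive elimination completes without hitting a zero pivot.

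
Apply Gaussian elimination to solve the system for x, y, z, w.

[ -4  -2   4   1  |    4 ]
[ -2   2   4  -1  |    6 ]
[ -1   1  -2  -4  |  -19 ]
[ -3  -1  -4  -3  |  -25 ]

(1, 2, 2, 4)

Forward elimination on [A|b]:
R2 <- R2 - (1/2)*R1:  [    0     3     2  -3/2     4 ]
R3 <- R3 - (1/4)*R1:  [     0    3/2     -3  -17/4    -20 ]
R4 <- R4 - (3/4)*R1:  [     0    1/2     -7  -15/4    -28 ]
R3 <- R3 - (1/2)*R2:  [    0     0    -4  -7/2   -22 ]
R4 <- R4 - (1/6)*R2:  [     0      0  -22/3   -7/2  -86/3 ]
R4 <- R4 - (11/6)*R3:  [     0      0      0  35/12   35/3 ]
Row echelon form:
[ -4  -2   4      1  |     4 ]
[  0   3   2   -3/2  |     4 ]
[  0   0  -4   -7/2  |   -22 ]
[  0   0   0  35/12  |  35/3 ]
Back-substitution:
w = (35/3) / (35/12) = 4
z = (-22 - (-7/2)*(4)) / -4 = 2
y = (4 - (2)*(2) - (-3/2)*(4)) / 3 = 2
x = (4 - (-2)*(2) - (4)*(2) - (1)*(4)) / -4 = 1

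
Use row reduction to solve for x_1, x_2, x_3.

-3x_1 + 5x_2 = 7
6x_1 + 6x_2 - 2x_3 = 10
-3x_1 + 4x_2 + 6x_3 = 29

(1, 2, 4)

Forward elimination on [A|b]:
R2 <- R2 - (-2)*R1:  [  0  16  -2  24 ]
R3 <- R3 - (1)*R1:  [  0  -1   6  22 ]
R3 <- R3 - (-1/16)*R2:  [    0     0  47/8  47/2 ]
Row echelon form:
[ -3   5     0  |     7 ]
[  0  16    -2  |    24 ]
[  0   0  47/8  |  47/2 ]
Back-substitution:
x_3 = (47/2) / (47/8) = 4
x_2 = (24 - (-2)*(4)) / 16 = 2
x_1 = (7 - (5)*(2)) / -3 = 1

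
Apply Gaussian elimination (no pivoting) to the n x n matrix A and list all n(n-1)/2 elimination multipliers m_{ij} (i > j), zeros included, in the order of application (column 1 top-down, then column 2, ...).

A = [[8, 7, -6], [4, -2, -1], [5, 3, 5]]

Forward elimination:
R2 <- R2 - (1/2)*R1:  [     0  -11/2      2 ]
R3 <- R3 - (5/8)*R1:  [     0  -11/8   35/4 ]
R3 <- R3 - (1/4)*R2:  [    0     0  33/4 ]
Multipliers (in order of application): m_{21} = 1/2, m_{31} = 5/8, m_{32} = 1/4

multipliers: 1/2, 5/8, 1/4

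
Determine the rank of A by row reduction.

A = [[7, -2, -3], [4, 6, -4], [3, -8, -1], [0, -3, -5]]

Row reduction:
R2 <- R2 - (4/7)*R1:  [     0   50/7  -16/7 ]
R3 <- R3 - (3/7)*R1:  [     0  -50/7    2/7 ]
R3 <- R3 - (-1)*R2:  [  0   0  -2 ]
R4 <- R4 - (-21/50)*R2:  [       0        0  -149/25 ]
R4 <- R4 - (149/50)*R3:  [ 0  0  0 ]
Row echelon form:
[ 7    -2     -3 ]
[ 0  50/7  -16/7 ]
[ 0     0     -2 ]
[ 0     0      0 ]
Nonzero rows / pivot columns: 3

rank(A) = 3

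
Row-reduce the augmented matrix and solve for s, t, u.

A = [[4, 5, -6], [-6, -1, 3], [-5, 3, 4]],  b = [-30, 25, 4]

Forward elimination on [A|b]:
R2 <- R2 - (-3/2)*R1:  [    0  13/2    -6   -20 ]
R3 <- R3 - (-5/4)*R1:  [     0   37/4   -7/2  -67/2 ]
R3 <- R3 - (37/26)*R2:  [       0        0   131/26  -131/26 ]
Row echelon form:
[ 4     5      -6  |      -30 ]
[ 0  13/2      -6  |      -20 ]
[ 0     0  131/26  |  -131/26 ]
Back-substitution:
u = (-131/26) / (131/26) = -1
t = (-20 - (-6)*(-1)) / (13/2) = -4
s = (-30 - (5)*(-4) - (-6)*(-1)) / 4 = -4

(-4, -4, -1)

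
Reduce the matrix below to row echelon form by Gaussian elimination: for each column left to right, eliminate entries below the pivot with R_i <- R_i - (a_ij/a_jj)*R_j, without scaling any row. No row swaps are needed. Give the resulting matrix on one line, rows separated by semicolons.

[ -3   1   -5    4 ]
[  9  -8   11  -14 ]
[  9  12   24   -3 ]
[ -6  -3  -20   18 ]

Forward elimination:
R2 <- R2 - (-3)*R1:  [  0  -5  -4  -2 ]
R3 <- R3 - (-3)*R1:  [  0  15   9   9 ]
R4 <- R4 - (2)*R1:  [   0   -5  -10   10 ]
R3 <- R3 - (-3)*R2:  [  0   0  -3   3 ]
R4 <- R4 - (1)*R2:  [  0   0  -6  12 ]
R4 <- R4 - (2)*R3:  [ 0  0  0  6 ]
Row echelon form:
[ -3   1  -5   4 ]
[  0  -5  -4  -2 ]
[  0   0  -3   3 ]
[  0   0   0   6 ]

REF = [-3 1 -5 4; 0 -5 -4 -2; 0 0 -3 3; 0 0 0 6]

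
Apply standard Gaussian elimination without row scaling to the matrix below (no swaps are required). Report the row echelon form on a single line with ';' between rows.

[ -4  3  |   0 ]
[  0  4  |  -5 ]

REF = [-4 3 0; 0 4 -5]

Forward elimination:
Row echelon form:
[ -4  3  |   0 ]
[  0  4  |  -5 ]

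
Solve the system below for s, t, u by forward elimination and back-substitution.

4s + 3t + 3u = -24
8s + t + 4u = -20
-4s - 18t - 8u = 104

(0, -4, -4)

Forward elimination on [A|b]:
R2 <- R2 - (2)*R1:  [  0  -5  -2  28 ]
R3 <- R3 - (-1)*R1:  [   0  -15   -5   80 ]
R3 <- R3 - (3)*R2:  [  0   0   1  -4 ]
Row echelon form:
[ 4   3   3  |  -24 ]
[ 0  -5  -2  |   28 ]
[ 0   0   1  |   -4 ]
Back-substitution:
u = (-4) / 1 = -4
t = (28 - (-2)*(-4)) / -5 = -4
s = (-24 - (3)*(-4) - (3)*(-4)) / 4 = 0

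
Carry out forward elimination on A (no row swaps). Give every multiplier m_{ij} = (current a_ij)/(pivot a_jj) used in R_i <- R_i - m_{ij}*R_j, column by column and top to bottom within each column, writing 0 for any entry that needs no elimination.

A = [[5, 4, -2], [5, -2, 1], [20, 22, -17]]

Forward elimination:
R2 <- R2 - (1)*R1:  [  0  -6   3 ]
R3 <- R3 - (4)*R1:  [  0   6  -9 ]
R3 <- R3 - (-1)*R2:  [  0   0  -6 ]
Multipliers (in order of application): m_{21} = 1, m_{31} = 4, m_{32} = -1

multipliers: 1, 4, -1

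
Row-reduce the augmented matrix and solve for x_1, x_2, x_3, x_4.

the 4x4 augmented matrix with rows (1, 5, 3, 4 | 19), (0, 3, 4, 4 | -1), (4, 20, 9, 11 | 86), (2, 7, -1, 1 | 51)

(5, 5, -5, 1)

Forward elimination on [A|b]:
R3 <- R3 - (4)*R1:  [  0   0  -3  -5  10 ]
R4 <- R4 - (2)*R1:  [  0  -3  -7  -7  13 ]
R4 <- R4 - (-1)*R2:  [  0   0  -3  -3  12 ]
R4 <- R4 - (1)*R3:  [ 0  0  0  2  2 ]
Row echelon form:
[ 1  5   3   4  |  19 ]
[ 0  3   4   4  |  -1 ]
[ 0  0  -3  -5  |  10 ]
[ 0  0   0   2  |   2 ]
Back-substitution:
x_4 = (2) / 2 = 1
x_3 = (10 - (-5)*(1)) / -3 = -5
x_2 = (-1 - (4)*(-5) - (4)*(1)) / 3 = 5
x_1 = (19 - (5)*(5) - (3)*(-5) - (4)*(1)) / 1 = 5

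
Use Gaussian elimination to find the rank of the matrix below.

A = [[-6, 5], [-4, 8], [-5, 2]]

rank(A) = 2

Row reduction:
R2 <- R2 - (2/3)*R1:  [    0  14/3 ]
R3 <- R3 - (5/6)*R1:  [     0  -13/6 ]
R3 <- R3 - (-13/28)*R2:  [ 0  0 ]
Row echelon form:
[ -6     5 ]
[  0  14/3 ]
[  0     0 ]
Nonzero rows / pivot columns: 2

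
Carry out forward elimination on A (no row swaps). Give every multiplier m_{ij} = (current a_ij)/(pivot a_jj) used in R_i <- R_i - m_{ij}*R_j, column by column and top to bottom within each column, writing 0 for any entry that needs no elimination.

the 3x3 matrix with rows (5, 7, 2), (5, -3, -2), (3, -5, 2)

Forward elimination:
R2 <- R2 - (1)*R1:  [   0  -10   -4 ]
R3 <- R3 - (3/5)*R1:  [     0  -46/5    4/5 ]
R3 <- R3 - (23/25)*R2:  [      0       0  112/25 ]
Multipliers (in order of application): m_{21} = 1, m_{31} = 3/5, m_{32} = 23/25

multipliers: 1, 3/5, 23/25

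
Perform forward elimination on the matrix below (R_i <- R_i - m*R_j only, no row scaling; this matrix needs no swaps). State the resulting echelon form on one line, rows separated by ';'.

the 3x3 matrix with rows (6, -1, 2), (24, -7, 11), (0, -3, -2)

Forward elimination:
R2 <- R2 - (4)*R1:  [  0  -3   3 ]
R3 <- R3 - (1)*R2:  [  0   0  -5 ]
Row echelon form:
[ 6  -1   2 ]
[ 0  -3   3 ]
[ 0   0  -5 ]

REF = [6 -1 2; 0 -3 3; 0 0 -5]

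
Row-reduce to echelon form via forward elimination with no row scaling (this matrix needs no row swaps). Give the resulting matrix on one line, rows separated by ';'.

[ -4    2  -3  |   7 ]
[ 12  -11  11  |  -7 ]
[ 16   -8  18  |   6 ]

Forward elimination:
R2 <- R2 - (-3)*R1:  [  0  -5   2  14 ]
R3 <- R3 - (-4)*R1:  [  0   0   6  34 ]
Row echelon form:
[ -4   2  -3  |   7 ]
[  0  -5   2  |  14 ]
[  0   0   6  |  34 ]

REF = [-4 2 -3 7; 0 -5 2 14; 0 0 6 34]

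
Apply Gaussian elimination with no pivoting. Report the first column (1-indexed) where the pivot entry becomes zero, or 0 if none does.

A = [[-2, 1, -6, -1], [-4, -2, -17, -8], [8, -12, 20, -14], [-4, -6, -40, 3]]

Naive forward elimination:
R2 <- R2 - (2)*R1:  [  0  -4  -5  -6 ]
R3 <- R3 - (-4)*R1:  [   0   -8   -4  -18 ]
R4 <- R4 - (2)*R1:  [   0   -8  -28    5 ]
R3 <- R3 - (2)*R2:  [  0   0   6  -6 ]
R4 <- R4 - (2)*R2:  [   0    0  -18   17 ]
R4 <- R4 - (-3)*R3:  [  0   0   0  -1 ]
All pivots nonzero; naive elimination completes without hitting a zero pivot.

first zero-pivot column = 0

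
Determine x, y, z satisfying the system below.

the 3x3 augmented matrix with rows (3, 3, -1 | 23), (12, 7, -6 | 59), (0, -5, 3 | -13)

Forward elimination on [A|b]:
R2 <- R2 - (4)*R1:  [   0   -5   -2  -33 ]
R3 <- R3 - (1)*R2:  [  0   0   5  20 ]
Row echelon form:
[ 3   3  -1  |   23 ]
[ 0  -5  -2  |  -33 ]
[ 0   0   5  |   20 ]
Back-substitution:
z = (20) / 5 = 4
y = (-33 - (-2)*(4)) / -5 = 5
x = (23 - (3)*(5) - (-1)*(4)) / 3 = 4

(4, 5, 4)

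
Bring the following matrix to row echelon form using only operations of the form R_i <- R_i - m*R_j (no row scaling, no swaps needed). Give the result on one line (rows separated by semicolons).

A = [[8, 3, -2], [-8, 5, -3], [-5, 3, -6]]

Forward elimination:
R2 <- R2 - (-1)*R1:  [  0   8  -5 ]
R3 <- R3 - (-5/8)*R1:  [     0   39/8  -29/4 ]
R3 <- R3 - (39/64)*R2:  [       0        0  -269/64 ]
Row echelon form:
[ 8  3       -2 ]
[ 0  8       -5 ]
[ 0  0  -269/64 ]

REF = [8 3 -2; 0 8 -5; 0 0 -269/64]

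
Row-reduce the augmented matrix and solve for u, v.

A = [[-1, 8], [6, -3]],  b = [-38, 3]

(-2, -5)

Forward elimination on [A|b]:
R2 <- R2 - (-6)*R1:  [    0    45  -225 ]
Row echelon form:
[ -1   8  |   -38 ]
[  0  45  |  -225 ]
Back-substitution:
v = (-225) / 45 = -5
u = (-38 - (8)*(-5)) / -1 = -2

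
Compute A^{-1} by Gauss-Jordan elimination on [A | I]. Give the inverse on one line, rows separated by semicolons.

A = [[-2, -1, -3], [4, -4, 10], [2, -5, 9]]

Gauss-Jordan on [A | I]:
R1 <- (1/-2)*R1:  [    1   1/2   3/2  |  -1/2     0     0 ]
R2 <- R2 - (4)*R1:  [  0  -6   4  |   2   1   0 ]
R3 <- R3 - (2)*R1:  [  0  -6   6  |   1   0   1 ]
R2 <- (1/-6)*R2:  [    0     1  -2/3  |  -1/3  -1/6     0 ]
R1 <- R1 - (1/2)*R2:  [    1     0  11/6  |  -1/3  1/12     0 ]
R3 <- R3 - (-6)*R2:  [  0   0   2  |  -1  -1   1 ]
R3 <- (1/2)*R3:  [    0     0     1  |  -1/2  -1/2   1/2 ]
R1 <- R1 - (11/6)*R3:  [      1       0       0  |    7/12       1  -11/12 ]
R2 <- R2 - (-2/3)*R3:  [    0     1     0  |  -2/3  -1/2   1/3 ]
Right block of [I | A^{-1}] is the inverse:
[ 7/12     1  -11/12 ]
[ -2/3  -1/2     1/3 ]
[ -1/2  -1/2     1/2 ]

inverse = [7/12 1 -11/12; -2/3 -1/2 1/3; -1/2 -1/2 1/2]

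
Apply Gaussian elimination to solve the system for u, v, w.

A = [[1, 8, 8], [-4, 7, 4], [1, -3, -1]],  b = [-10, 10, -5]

(-2, 2, -3)

Forward elimination on [A|b]:
R2 <- R2 - (-4)*R1:  [   0   39   36  -30 ]
R3 <- R3 - (1)*R1:  [   0  -11   -9    5 ]
R3 <- R3 - (-11/39)*R2:  [      0       0   15/13  -45/13 ]
Row echelon form:
[ 1   8      8  |     -10 ]
[ 0  39     36  |     -30 ]
[ 0   0  15/13  |  -45/13 ]
Back-substitution:
w = (-45/13) / (15/13) = -3
v = (-30 - (36)*(-3)) / 39 = 2
u = (-10 - (8)*(2) - (8)*(-3)) / 1 = -2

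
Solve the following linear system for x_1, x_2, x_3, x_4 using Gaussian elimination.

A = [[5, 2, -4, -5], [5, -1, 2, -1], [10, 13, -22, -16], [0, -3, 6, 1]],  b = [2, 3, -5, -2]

(1, -5, -3, 1)

Forward elimination on [A|b]:
R2 <- R2 - (1)*R1:  [  0  -3   6   4   1 ]
R3 <- R3 - (2)*R1:  [   0    9  -14   -6   -9 ]
R3 <- R3 - (-3)*R2:  [  0   0   4   6  -6 ]
R4 <- R4 - (1)*R2:  [  0   0   0  -3  -3 ]
Row echelon form:
[ 5   2  -4  -5  |   2 ]
[ 0  -3   6   4  |   1 ]
[ 0   0   4   6  |  -6 ]
[ 0   0   0  -3  |  -3 ]
Back-substitution:
x_4 = (-3) / -3 = 1
x_3 = (-6 - (6)*(1)) / 4 = -3
x_2 = (1 - (6)*(-3) - (4)*(1)) / -3 = -5
x_1 = (2 - (2)*(-5) - (-4)*(-3) - (-5)*(1)) / 5 = 1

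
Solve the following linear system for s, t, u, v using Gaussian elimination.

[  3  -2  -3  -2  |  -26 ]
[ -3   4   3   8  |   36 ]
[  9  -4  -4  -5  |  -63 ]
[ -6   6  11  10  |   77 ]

Forward elimination on [A|b]:
R2 <- R2 - (-1)*R1:  [  0   2   0   6  10 ]
R3 <- R3 - (3)*R1:  [  0   2   5   1  15 ]
R4 <- R4 - (-2)*R1:  [  0   2   5   6  25 ]
R3 <- R3 - (1)*R2:  [  0   0   5  -5   5 ]
R4 <- R4 - (1)*R2:  [  0   0   5   0  15 ]
R4 <- R4 - (1)*R3:  [  0   0   0   5  10 ]
Row echelon form:
[ 3  -2  -3  -2  |  -26 ]
[ 0   2   0   6  |   10 ]
[ 0   0   5  -5  |    5 ]
[ 0   0   0   5  |   10 ]
Back-substitution:
v = (10) / 5 = 2
u = (5 - (-5)*(2)) / 5 = 3
t = (10 - (6)*(2)) / 2 = -1
s = (-26 - (-2)*(-1) - (-3)*(3) - (-2)*(2)) / 3 = -5

(-5, -1, 3, 2)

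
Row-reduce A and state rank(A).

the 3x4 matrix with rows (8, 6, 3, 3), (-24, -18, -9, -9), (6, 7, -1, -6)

Row reduction:
R2 <- R2 - (-3)*R1:  [ 0  0  0  0 ]
R3 <- R3 - (3/4)*R1:  [     0    5/2  -13/4  -33/4 ]
R2 <-> R3   (pivot in column 2 was zero)
[ 8    6      3      3 ]
[ 0  5/2  -13/4  -33/4 ]
[ 0    0      0      0 ]
Row echelon form:
[ 8    6      3      3 ]
[ 0  5/2  -13/4  -33/4 ]
[ 0    0      0      0 ]
Nonzero rows / pivot columns: 2

rank(A) = 2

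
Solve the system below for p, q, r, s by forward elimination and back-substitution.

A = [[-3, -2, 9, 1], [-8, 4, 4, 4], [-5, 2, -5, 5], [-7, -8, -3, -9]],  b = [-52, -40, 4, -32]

(4, 2, -4, 0)

Forward elimination on [A|b]:
R2 <- R2 - (8/3)*R1:  [     0   28/3    -20    4/3  296/3 ]
R3 <- R3 - (5/3)*R1:  [     0   16/3    -20   10/3  272/3 ]
R4 <- R4 - (7/3)*R1:  [     0  -10/3    -24  -34/3  268/3 ]
R3 <- R3 - (4/7)*R2:  [     0      0  -60/7   18/7  240/7 ]
R4 <- R4 - (-5/14)*R2:  [      0       0  -218/7   -76/7   872/7 ]
R4 <- R4 - (109/30)*R3:  [      0       0       0  -101/5       0 ]
Row echelon form:
[ -3    -2      9       1  |    -52 ]
[  0  28/3    -20     4/3  |  296/3 ]
[  0     0  -60/7    18/7  |  240/7 ]
[  0     0      0  -101/5  |      0 ]
Back-substitution:
s = (0) / (-101/5) = 0
r = (240/7 - (18/7)*(0)) / (-60/7) = -4
q = (296/3 - (-20)*(-4) - (4/3)*(0)) / (28/3) = 2
p = (-52 - (-2)*(2) - (9)*(-4) - (1)*(0)) / -3 = 4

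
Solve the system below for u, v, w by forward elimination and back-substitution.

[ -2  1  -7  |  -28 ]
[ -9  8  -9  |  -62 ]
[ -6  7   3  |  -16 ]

(3, -1, 3)

Forward elimination on [A|b]:
R2 <- R2 - (9/2)*R1:  [    0   7/2  45/2    64 ]
R3 <- R3 - (3)*R1:  [  0   4  24  68 ]
R3 <- R3 - (8/7)*R2:  [     0      0  -12/7  -36/7 ]
Row echelon form:
[ -2    1     -7  |    -28 ]
[  0  7/2   45/2  |     64 ]
[  0    0  -12/7  |  -36/7 ]
Back-substitution:
w = (-36/7) / (-12/7) = 3
v = (64 - (45/2)*(3)) / (7/2) = -1
u = (-28 - (1)*(-1) - (-7)*(3)) / -2 = 3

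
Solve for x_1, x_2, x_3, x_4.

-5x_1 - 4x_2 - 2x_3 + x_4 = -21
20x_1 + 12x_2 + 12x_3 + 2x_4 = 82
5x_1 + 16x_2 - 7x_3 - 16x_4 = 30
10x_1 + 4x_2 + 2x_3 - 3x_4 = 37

(2, 0, 4, -3)

Forward elimination on [A|b]:
R2 <- R2 - (-4)*R1:  [  0  -4   4   6  -2 ]
R3 <- R3 - (-1)*R1:  [   0   12   -9  -15    9 ]
R4 <- R4 - (-2)*R1:  [  0  -4  -2  -1  -5 ]
R3 <- R3 - (-3)*R2:  [ 0  0  3  3  3 ]
R4 <- R4 - (1)*R2:  [  0   0  -6  -7  -3 ]
R4 <- R4 - (-2)*R3:  [  0   0   0  -1   3 ]
Row echelon form:
[ -5  -4  -2   1  |  -21 ]
[  0  -4   4   6  |   -2 ]
[  0   0   3   3  |    3 ]
[  0   0   0  -1  |    3 ]
Back-substitution:
x_4 = (3) / -1 = -3
x_3 = (3 - (3)*(-3)) / 3 = 4
x_2 = (-2 - (4)*(4) - (6)*(-3)) / -4 = 0
x_1 = (-21 - (-4)*(0) - (-2)*(4) - (1)*(-3)) / -5 = 2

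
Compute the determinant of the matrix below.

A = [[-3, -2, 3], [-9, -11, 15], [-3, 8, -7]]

det(A) = 30

Forward elimination:
R2 <- R2 - (3)*R1:  [  0  -5   6 ]
R3 <- R3 - (1)*R1:  [   0   10  -10 ]
R3 <- R3 - (-2)*R2:  [ 0  0  2 ]
Upper-triangular form:
[ -3  -2  3 ]
[  0  -5  6 ]
[  0   0  2 ]
det(A) = (-1)^0 * (-3) * (-5) * (2) = 30  (0 row swaps -> sign +1)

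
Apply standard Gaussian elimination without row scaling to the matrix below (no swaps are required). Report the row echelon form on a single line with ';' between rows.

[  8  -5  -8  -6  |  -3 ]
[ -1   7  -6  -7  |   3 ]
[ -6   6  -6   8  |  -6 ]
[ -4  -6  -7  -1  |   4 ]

REF = [8 -5 -8 -6 -3; 0 51/8 -7 -31/4 21/8; 0 0 -162/17 106/17 -156/17; 0 0 0 -6716/243 2072/81]

Forward elimination:
R2 <- R2 - (-1/8)*R1:  [     0   51/8     -7  -31/4   21/8 ]
R3 <- R3 - (-3/4)*R1:  [     0    9/4    -12    7/2  -33/4 ]
R4 <- R4 - (-1/2)*R1:  [     0  -17/2    -11     -4    5/2 ]
R3 <- R3 - (6/17)*R2:  [       0        0  -162/17   106/17  -156/17 ]
R4 <- R4 - (-4/3)*R2:  [     0      0  -61/3  -43/3      6 ]
R4 <- R4 - (1037/486)*R3:  [         0          0          0  -6716/243    2072/81 ]
Row echelon form:
[ 8    -5       -8         -6  |       -3 ]
[ 0  51/8       -7      -31/4  |     21/8 ]
[ 0     0  -162/17     106/17  |  -156/17 ]
[ 0     0        0  -6716/243  |  2072/81 ]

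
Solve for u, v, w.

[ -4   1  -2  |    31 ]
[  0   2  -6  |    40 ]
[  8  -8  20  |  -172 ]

(-4, 5, -5)

Forward elimination on [A|b]:
R3 <- R3 - (-2)*R1:  [    0    -6    16  -110 ]
R3 <- R3 - (-3)*R2:  [  0   0  -2  10 ]
Row echelon form:
[ -4  1  -2  |  31 ]
[  0  2  -6  |  40 ]
[  0  0  -2  |  10 ]
Back-substitution:
w = (10) / -2 = -5
v = (40 - (-6)*(-5)) / 2 = 5
u = (31 - (1)*(5) - (-2)*(-5)) / -4 = -4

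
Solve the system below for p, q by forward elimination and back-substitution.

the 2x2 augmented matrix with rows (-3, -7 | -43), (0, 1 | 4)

(5, 4)

Forward elimination on [A|b]:
Row echelon form:
[ -3  -7  |  -43 ]
[  0   1  |    4 ]
Back-substitution:
q = (4) / 1 = 4
p = (-43 - (-7)*(4)) / -3 = 5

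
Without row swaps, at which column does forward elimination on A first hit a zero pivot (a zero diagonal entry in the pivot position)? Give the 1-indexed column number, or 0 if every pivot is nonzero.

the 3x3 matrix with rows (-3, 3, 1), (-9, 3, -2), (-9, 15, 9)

Naive forward elimination:
R2 <- R2 - (3)*R1:  [  0  -6  -5 ]
R3 <- R3 - (3)*R1:  [ 0  6  6 ]
R3 <- R3 - (-1)*R2:  [ 0  0  1 ]
All pivots nonzero; naive elimination completes without hitting a zero pivot.

first zero-pivot column = 0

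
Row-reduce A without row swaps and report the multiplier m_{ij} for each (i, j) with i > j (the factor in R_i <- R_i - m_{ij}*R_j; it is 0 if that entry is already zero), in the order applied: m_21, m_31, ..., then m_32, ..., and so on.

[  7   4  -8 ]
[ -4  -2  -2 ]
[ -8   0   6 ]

Forward elimination:
R2 <- R2 - (-4/7)*R1:  [     0    2/7  -46/7 ]
R3 <- R3 - (-8/7)*R1:  [     0   32/7  -22/7 ]
R3 <- R3 - (16)*R2:  [   0    0  102 ]
Multipliers (in order of application): m_{21} = -4/7, m_{31} = -8/7, m_{32} = 16

multipliers: -4/7, -8/7, 16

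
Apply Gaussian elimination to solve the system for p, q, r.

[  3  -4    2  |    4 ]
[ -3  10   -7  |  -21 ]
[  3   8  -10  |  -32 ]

Forward elimination on [A|b]:
R2 <- R2 - (-1)*R1:  [   0    6   -5  -17 ]
R3 <- R3 - (1)*R1:  [   0   12  -12  -36 ]
R3 <- R3 - (2)*R2:  [  0   0  -2  -2 ]
Row echelon form:
[ 3  -4   2  |    4 ]
[ 0   6  -5  |  -17 ]
[ 0   0  -2  |   -2 ]
Back-substitution:
r = (-2) / -2 = 1
q = (-17 - (-5)*(1)) / 6 = -2
p = (4 - (-4)*(-2) - (2)*(1)) / 3 = -2

(-2, -2, 1)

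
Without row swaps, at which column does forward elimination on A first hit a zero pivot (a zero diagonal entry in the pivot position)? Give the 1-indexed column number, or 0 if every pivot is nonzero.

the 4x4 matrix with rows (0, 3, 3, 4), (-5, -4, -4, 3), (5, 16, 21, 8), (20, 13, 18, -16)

first zero-pivot column = 1

Naive forward elimination:
Pivot entry (1,1) is zero but row 2 has -5 in column 1 -> naive elimination stops; a row interchange (e.g. R1 <-> R2) would be required here.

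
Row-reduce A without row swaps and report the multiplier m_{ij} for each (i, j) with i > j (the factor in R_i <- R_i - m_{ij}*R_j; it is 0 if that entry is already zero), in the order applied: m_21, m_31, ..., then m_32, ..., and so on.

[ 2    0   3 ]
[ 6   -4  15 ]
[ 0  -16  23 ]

multipliers: 3, 0, 4

Forward elimination:
R2 <- R2 - (3)*R1:  [  0  -4   6 ]
R3: entry in column 1 is already 0 -> m_{31} = 0 (no row operation needed)
R3 <- R3 - (4)*R2:  [  0   0  -1 ]
Multipliers (in order of application): m_{21} = 3, m_{31} = 0, m_{32} = 4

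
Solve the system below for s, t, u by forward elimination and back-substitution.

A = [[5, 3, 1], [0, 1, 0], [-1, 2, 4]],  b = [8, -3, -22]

(4, -3, -3)

Forward elimination on [A|b]:
R3 <- R3 - (-1/5)*R1:  [      0    13/5    21/5  -102/5 ]
R3 <- R3 - (13/5)*R2:  [     0      0   21/5  -63/5 ]
Row echelon form:
[ 5  3     1  |      8 ]
[ 0  1     0  |     -3 ]
[ 0  0  21/5  |  -63/5 ]
Back-substitution:
u = (-63/5) / (21/5) = -3
t = (-3) / 1 = -3
s = (8 - (3)*(-3) - (1)*(-3)) / 5 = 4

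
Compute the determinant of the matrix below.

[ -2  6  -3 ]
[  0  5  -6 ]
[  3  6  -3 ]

Forward elimination:
R3 <- R3 - (-3/2)*R1:  [     0     15  -15/2 ]
R3 <- R3 - (3)*R2:  [    0     0  21/2 ]
Upper-triangular form:
[ -2  6    -3 ]
[  0  5    -6 ]
[  0  0  21/2 ]
det(A) = (-1)^0 * (-2) * (5) * (21/2) = -105  (0 row swaps -> sign +1)

det(A) = -105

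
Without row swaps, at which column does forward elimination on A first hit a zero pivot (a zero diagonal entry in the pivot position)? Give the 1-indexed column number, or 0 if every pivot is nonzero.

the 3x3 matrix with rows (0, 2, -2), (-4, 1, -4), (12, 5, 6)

first zero-pivot column = 1

Naive forward elimination:
Pivot entry (1,1) is zero but row 2 has -4 in column 1 -> naive elimination stops; a row interchange (e.g. R1 <-> R2) would be required here.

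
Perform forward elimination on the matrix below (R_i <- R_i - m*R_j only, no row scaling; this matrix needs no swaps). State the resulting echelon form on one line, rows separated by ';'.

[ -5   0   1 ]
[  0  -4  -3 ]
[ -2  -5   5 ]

REF = [-5 0 1; 0 -4 -3; 0 0 167/20]

Forward elimination:
R3 <- R3 - (2/5)*R1:  [    0    -5  23/5 ]
R3 <- R3 - (5/4)*R2:  [      0       0  167/20 ]
Row echelon form:
[ -5   0       1 ]
[  0  -4      -3 ]
[  0   0  167/20 ]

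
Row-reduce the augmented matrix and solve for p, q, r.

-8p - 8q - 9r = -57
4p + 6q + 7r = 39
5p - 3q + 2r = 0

Forward elimination on [A|b]:
R2 <- R2 - (-1/2)*R1:  [    0     2   5/2  21/2 ]
R3 <- R3 - (-5/8)*R1:  [      0      -8   -29/8  -285/8 ]
R3 <- R3 - (-4)*R2:  [    0     0  51/8  51/8 ]
Row echelon form:
[ -8  -8    -9  |   -57 ]
[  0   2   5/2  |  21/2 ]
[  0   0  51/8  |  51/8 ]
Back-substitution:
r = (51/8) / (51/8) = 1
q = (21/2 - (5/2)*(1)) / 2 = 4
p = (-57 - (-8)*(4) - (-9)*(1)) / -8 = 2

(2, 4, 1)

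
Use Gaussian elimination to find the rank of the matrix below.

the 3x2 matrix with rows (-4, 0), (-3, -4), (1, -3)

Row reduction:
R2 <- R2 - (3/4)*R1:  [  0  -4 ]
R3 <- R3 - (-1/4)*R1:  [  0  -3 ]
R3 <- R3 - (3/4)*R2:  [ 0  0 ]
Row echelon form:
[ -4   0 ]
[  0  -4 ]
[  0   0 ]
Nonzero rows / pivot columns: 2

rank(A) = 2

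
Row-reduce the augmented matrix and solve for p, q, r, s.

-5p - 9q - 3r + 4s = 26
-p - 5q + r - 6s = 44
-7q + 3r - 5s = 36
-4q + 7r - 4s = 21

(-5, -2, -1, -5)

Forward elimination on [A|b]:
R2 <- R2 - (1/5)*R1:  [     0  -16/5    8/5  -34/5  194/5 ]
R3 <- R3 - (35/16)*R2:  [      0       0    -1/2    79/8  -391/8 ]
R4 <- R4 - (5/4)*R2:  [     0      0      5    9/2  -55/2 ]
R4 <- R4 - (-10)*R3:  [       0        0        0    413/4  -2065/4 ]
Row echelon form:
[ -5     -9    -3      4  |       26 ]
[  0  -16/5   8/5  -34/5  |    194/5 ]
[  0      0  -1/2   79/8  |   -391/8 ]
[  0      0     0  413/4  |  -2065/4 ]
Back-substitution:
s = (-2065/4) / (413/4) = -5
r = (-391/8 - (79/8)*(-5)) / (-1/2) = -1
q = (194/5 - (8/5)*(-1) - (-34/5)*(-5)) / (-16/5) = -2
p = (26 - (-9)*(-2) - (-3)*(-1) - (4)*(-5)) / -5 = -5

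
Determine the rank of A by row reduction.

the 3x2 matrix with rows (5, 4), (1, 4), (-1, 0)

rank(A) = 2

Row reduction:
R2 <- R2 - (1/5)*R1:  [    0  16/5 ]
R3 <- R3 - (-1/5)*R1:  [   0  4/5 ]
R3 <- R3 - (1/4)*R2:  [ 0  0 ]
Row echelon form:
[ 5     4 ]
[ 0  16/5 ]
[ 0     0 ]
Nonzero rows / pivot columns: 2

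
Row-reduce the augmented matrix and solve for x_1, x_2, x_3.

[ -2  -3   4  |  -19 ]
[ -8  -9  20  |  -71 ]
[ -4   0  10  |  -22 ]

Forward elimination on [A|b]:
R2 <- R2 - (4)*R1:  [ 0  3  4  5 ]
R3 <- R3 - (2)*R1:  [  0   6   2  16 ]
R3 <- R3 - (2)*R2:  [  0   0  -6   6 ]
Row echelon form:
[ -2  -3   4  |  -19 ]
[  0   3   4  |    5 ]
[  0   0  -6  |    6 ]
Back-substitution:
x_3 = (6) / -6 = -1
x_2 = (5 - (4)*(-1)) / 3 = 3
x_1 = (-19 - (-3)*(3) - (4)*(-1)) / -2 = 3

(3, 3, -1)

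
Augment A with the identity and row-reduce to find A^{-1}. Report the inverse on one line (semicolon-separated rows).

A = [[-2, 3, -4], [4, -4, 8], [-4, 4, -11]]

inverse = [1 17/12 2/3; 1 1/2 0; 0 -1/3 -1/3]

Gauss-Jordan on [A | I]:
R1 <- (1/-2)*R1:  [    1  -3/2     2  |  -1/2     0     0 ]
R2 <- R2 - (4)*R1:  [ 0  2  0  |  2  1  0 ]
R3 <- R3 - (-4)*R1:  [  0  -2  -3  |  -2   0   1 ]
R2 <- (1/2)*R2:  [   0    1    0  |    1  1/2    0 ]
R1 <- R1 - (-3/2)*R2:  [   1    0    2  |    1  3/4    0 ]
R3 <- R3 - (-2)*R2:  [  0   0  -3  |   0   1   1 ]
R3 <- (1/-3)*R3:  [    0     0     1  |     0  -1/3  -1/3 ]
R1 <- R1 - (2)*R3:  [     1      0      0  |      1  17/12    2/3 ]
Right block of [I | A^{-1}] is the inverse:
[ 1  17/12   2/3 ]
[ 1    1/2     0 ]
[ 0   -1/3  -1/3 ]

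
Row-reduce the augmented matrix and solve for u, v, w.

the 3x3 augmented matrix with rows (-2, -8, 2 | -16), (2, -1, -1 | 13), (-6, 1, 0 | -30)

Forward elimination on [A|b]:
R2 <- R2 - (-1)*R1:  [  0  -9   1  -3 ]
R3 <- R3 - (3)*R1:  [  0  25  -6  18 ]
R3 <- R3 - (-25/9)*R2:  [     0      0  -29/9   29/3 ]
Row echelon form:
[ -2  -8      2  |   -16 ]
[  0  -9      1  |    -3 ]
[  0   0  -29/9  |  29/3 ]
Back-substitution:
w = (29/3) / (-29/9) = -3
v = (-3 - (1)*(-3)) / -9 = 0
u = (-16 - (-8)*(0) - (2)*(-3)) / -2 = 5

(5, 0, -3)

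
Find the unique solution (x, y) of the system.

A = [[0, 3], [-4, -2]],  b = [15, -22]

Forward elimination on [A|b]:
R1 <-> R2   (pivot in column 1 was zero)
[ -4  -2  -22 ]
[  0   3   15 ]
Row echelon form:
[ -4  -2  |  -22 ]
[  0   3  |   15 ]
Back-substitution:
y = (15) / 3 = 5
x = (-22 - (-2)*(5)) / -4 = 3

(3, 5)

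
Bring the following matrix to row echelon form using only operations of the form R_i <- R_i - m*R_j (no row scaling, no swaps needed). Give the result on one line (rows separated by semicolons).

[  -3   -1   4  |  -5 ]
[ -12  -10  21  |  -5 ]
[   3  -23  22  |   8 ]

REF = [-3 -1 4 -5; 0 -6 5 15; 0 0 6 -57]

Forward elimination:
R2 <- R2 - (4)*R1:  [  0  -6   5  15 ]
R3 <- R3 - (-1)*R1:  [   0  -24   26    3 ]
R3 <- R3 - (4)*R2:  [   0    0    6  -57 ]
Row echelon form:
[ -3  -1  4  |   -5 ]
[  0  -6  5  |   15 ]
[  0   0  6  |  -57 ]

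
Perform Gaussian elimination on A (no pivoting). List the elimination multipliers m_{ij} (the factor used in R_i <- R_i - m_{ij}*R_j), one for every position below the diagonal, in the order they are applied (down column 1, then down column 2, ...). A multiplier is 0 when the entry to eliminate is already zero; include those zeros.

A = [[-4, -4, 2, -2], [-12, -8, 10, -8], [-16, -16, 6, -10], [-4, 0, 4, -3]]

multipliers: 3, 4, 1, 0, 1, 1

Forward elimination:
R2 <- R2 - (3)*R1:  [  0   4   4  -2 ]
R3 <- R3 - (4)*R1:  [  0   0  -2  -2 ]
R4 <- R4 - (1)*R1:  [  0   4   2  -1 ]
R3: entry in column 2 is already 0 -> m_{32} = 0 (no row operation needed)
R4 <- R4 - (1)*R2:  [  0   0  -2   1 ]
R4 <- R4 - (1)*R3:  [ 0  0  0  3 ]
Multipliers (in order of application): m_{21} = 3, m_{31} = 4, m_{41} = 1, m_{32} = 0, m_{42} = 1, m_{43} = 1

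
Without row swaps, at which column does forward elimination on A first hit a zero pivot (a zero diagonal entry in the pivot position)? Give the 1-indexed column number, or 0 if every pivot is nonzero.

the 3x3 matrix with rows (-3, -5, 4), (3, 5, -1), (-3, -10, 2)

first zero-pivot column = 2

Naive forward elimination:
R2 <- R2 - (-1)*R1:  [ 0  0  3 ]
R3 <- R3 - (1)*R1:  [  0  -5  -2 ]
Matrix at this point:
[ -3  -5   4 ]
[  0   0   3 ]
[  0  -5  -2 ]
Pivot entry (2,2) is zero but row 3 has -5 in column 2 -> naive elimination stops; a row interchange (e.g. R2 <-> R3) would be required here.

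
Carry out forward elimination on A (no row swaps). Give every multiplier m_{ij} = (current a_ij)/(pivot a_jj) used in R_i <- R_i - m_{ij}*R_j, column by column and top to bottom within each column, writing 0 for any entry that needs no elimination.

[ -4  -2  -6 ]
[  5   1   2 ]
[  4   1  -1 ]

Forward elimination:
R2 <- R2 - (-5/4)*R1:  [     0   -3/2  -11/2 ]
R3 <- R3 - (-1)*R1:  [  0  -1  -7 ]
R3 <- R3 - (2/3)*R2:  [     0      0  -10/3 ]
Multipliers (in order of application): m_{21} = -5/4, m_{31} = -1, m_{32} = 2/3

multipliers: -5/4, -1, 2/3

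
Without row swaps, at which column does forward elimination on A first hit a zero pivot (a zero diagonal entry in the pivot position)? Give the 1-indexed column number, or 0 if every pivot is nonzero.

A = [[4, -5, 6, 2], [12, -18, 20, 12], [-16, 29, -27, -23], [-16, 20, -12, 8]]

first zero-pivot column = 0

Naive forward elimination:
R2 <- R2 - (3)*R1:  [  0  -3   2   6 ]
R3 <- R3 - (-4)*R1:  [   0    9   -3  -15 ]
R4 <- R4 - (-4)*R1:  [  0   0  12  16 ]
R3 <- R3 - (-3)*R2:  [ 0  0  3  3 ]
R4 <- R4 - (4)*R3:  [ 0  0  0  4 ]
All pivots nonzero; naive elimination completes without hitting a zero pivot.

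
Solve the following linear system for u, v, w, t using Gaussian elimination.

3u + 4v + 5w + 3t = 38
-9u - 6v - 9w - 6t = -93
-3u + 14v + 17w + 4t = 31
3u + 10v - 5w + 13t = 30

(5, -3, 4, 5)

Forward elimination on [A|b]:
R2 <- R2 - (-3)*R1:  [  0   6   6   3  21 ]
R3 <- R3 - (-1)*R1:  [  0  18  22   7  69 ]
R4 <- R4 - (1)*R1:  [   0    6  -10   10   -8 ]
R3 <- R3 - (3)*R2:  [  0   0   4  -2   6 ]
R4 <- R4 - (1)*R2:  [   0    0  -16    7  -29 ]
R4 <- R4 - (-4)*R3:  [  0   0   0  -1  -5 ]
Row echelon form:
[ 3  4  5   3  |  38 ]
[ 0  6  6   3  |  21 ]
[ 0  0  4  -2  |   6 ]
[ 0  0  0  -1  |  -5 ]
Back-substitution:
t = (-5) / -1 = 5
w = (6 - (-2)*(5)) / 4 = 4
v = (21 - (6)*(4) - (3)*(5)) / 6 = -3
u = (38 - (4)*(-3) - (5)*(4) - (3)*(5)) / 3 = 5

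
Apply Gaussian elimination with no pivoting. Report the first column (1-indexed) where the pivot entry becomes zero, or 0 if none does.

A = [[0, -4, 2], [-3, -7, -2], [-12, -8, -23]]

first zero-pivot column = 1

Naive forward elimination:
Pivot entry (1,1) is zero but row 2 has -3 in column 1 -> naive elimination stops; a row interchange (e.g. R1 <-> R2) would be required here.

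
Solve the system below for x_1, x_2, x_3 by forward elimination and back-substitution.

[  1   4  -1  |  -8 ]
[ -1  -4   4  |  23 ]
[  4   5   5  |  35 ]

(5, -2, 5)

Forward elimination on [A|b]:
R2 <- R2 - (-1)*R1:  [  0   0   3  15 ]
R3 <- R3 - (4)*R1:  [   0  -11    9   67 ]
R2 <-> R3   (pivot in column 2 was zero)
[ 1    4  -1  -8 ]
[ 0  -11   9  67 ]
[ 0    0   3  15 ]
Row echelon form:
[ 1    4  -1  |  -8 ]
[ 0  -11   9  |  67 ]
[ 0    0   3  |  15 ]
Back-substitution:
x_3 = (15) / 3 = 5
x_2 = (67 - (9)*(5)) / -11 = -2
x_1 = (-8 - (4)*(-2) - (-1)*(5)) / 1 = 5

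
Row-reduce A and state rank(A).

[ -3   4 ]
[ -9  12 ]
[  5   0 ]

Row reduction:
R2 <- R2 - (3)*R1:  [ 0  0 ]
R3 <- R3 - (-5/3)*R1:  [    0  20/3 ]
R2 <-> R3   (pivot in column 2 was zero)
[ -3     4 ]
[  0  20/3 ]
[  0     0 ]
Row echelon form:
[ -3     4 ]
[  0  20/3 ]
[  0     0 ]
Nonzero rows / pivot columns: 2

rank(A) = 2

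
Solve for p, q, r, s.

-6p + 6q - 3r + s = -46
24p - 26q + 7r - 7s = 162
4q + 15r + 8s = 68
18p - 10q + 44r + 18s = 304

(4, -2, 4, 2)

Forward elimination on [A|b]:
R2 <- R2 - (-4)*R1:  [   0   -2   -5   -3  -22 ]
R4 <- R4 - (-3)*R1:  [   0    8   35   21  166 ]
R3 <- R3 - (-2)*R2:  [  0   0   5   2  24 ]
R4 <- R4 - (-4)*R2:  [  0   0  15   9  78 ]
R4 <- R4 - (3)*R3:  [ 0  0  0  3  6 ]
Row echelon form:
[ -6   6  -3   1  |  -46 ]
[  0  -2  -5  -3  |  -22 ]
[  0   0   5   2  |   24 ]
[  0   0   0   3  |    6 ]
Back-substitution:
s = (6) / 3 = 2
r = (24 - (2)*(2)) / 5 = 4
q = (-22 - (-5)*(4) - (-3)*(2)) / -2 = -2
p = (-46 - (6)*(-2) - (-3)*(4) - (1)*(2)) / -6 = 4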